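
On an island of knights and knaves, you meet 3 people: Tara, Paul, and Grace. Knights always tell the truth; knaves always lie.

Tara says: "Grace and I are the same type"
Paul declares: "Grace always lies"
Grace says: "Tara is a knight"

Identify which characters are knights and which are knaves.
Tara is a knight.
Paul is a knave.
Grace is a knight.

Verification:
- Tara (knight) says "Grace and I are the same type" - this is TRUE because Tara is a knight and Grace is a knight.
- Paul (knave) says "Grace always lies" - this is FALSE (a lie) because Grace is a knight.
- Grace (knight) says "Tara is a knight" - this is TRUE because Tara is a knight.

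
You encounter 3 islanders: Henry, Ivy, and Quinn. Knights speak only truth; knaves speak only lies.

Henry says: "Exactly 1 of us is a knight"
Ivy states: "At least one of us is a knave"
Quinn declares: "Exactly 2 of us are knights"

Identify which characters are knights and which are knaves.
Henry is a knave.
Ivy is a knight.
Quinn is a knight.

Verification:
- Henry (knave) says "Exactly 1 of us is a knight" - this is FALSE (a lie) because there are 2 knights.
- Ivy (knight) says "At least one of us is a knave" - this is TRUE because Henry is a knave.
- Quinn (knight) says "Exactly 2 of us are knights" - this is TRUE because there are 2 knights.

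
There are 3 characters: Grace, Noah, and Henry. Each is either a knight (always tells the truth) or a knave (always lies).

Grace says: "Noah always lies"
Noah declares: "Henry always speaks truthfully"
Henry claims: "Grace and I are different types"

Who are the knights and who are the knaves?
Grace is a knave.
Noah is a knight.
Henry is a knight.

Verification:
- Grace (knave) says "Noah always lies" - this is FALSE (a lie) because Noah is a knight.
- Noah (knight) says "Henry always speaks truthfully" - this is TRUE because Henry is a knight.
- Henry (knight) says "Grace and I are different types" - this is TRUE because Henry is a knight and Grace is a knave.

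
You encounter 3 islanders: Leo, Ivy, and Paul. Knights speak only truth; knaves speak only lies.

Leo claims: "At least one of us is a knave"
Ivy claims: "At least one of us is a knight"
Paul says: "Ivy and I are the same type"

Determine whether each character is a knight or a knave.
Leo is a knight.
Ivy is a knight.
Paul is a knave.

Verification:
- Leo (knight) says "At least one of us is a knave" - this is TRUE because Paul is a knave.
- Ivy (knight) says "At least one of us is a knight" - this is TRUE because Leo and Ivy are knights.
- Paul (knave) says "Ivy and I are the same type" - this is FALSE (a lie) because Paul is a knave and Ivy is a knight.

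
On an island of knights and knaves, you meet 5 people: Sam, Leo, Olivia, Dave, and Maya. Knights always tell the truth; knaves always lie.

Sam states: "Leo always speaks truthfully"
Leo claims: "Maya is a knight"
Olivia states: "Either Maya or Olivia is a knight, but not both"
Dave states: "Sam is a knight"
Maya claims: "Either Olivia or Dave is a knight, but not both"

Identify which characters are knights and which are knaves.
Sam is a knave.
Leo is a knave.
Olivia is a knave.
Dave is a knave.
Maya is a knave.

Verification:
- Sam (knave) says "Leo always speaks truthfully" - this is FALSE (a lie) because Leo is a knave.
- Leo (knave) says "Maya is a knight" - this is FALSE (a lie) because Maya is a knave.
- Olivia (knave) says "Either Maya or Olivia is a knight, but not both" - this is FALSE (a lie) because Maya is a knave and Olivia is a knave.
- Dave (knave) says "Sam is a knight" - this is FALSE (a lie) because Sam is a knave.
- Maya (knave) says "Either Olivia or Dave is a knight, but not both" - this is FALSE (a lie) because Olivia is a knave and Dave is a knave.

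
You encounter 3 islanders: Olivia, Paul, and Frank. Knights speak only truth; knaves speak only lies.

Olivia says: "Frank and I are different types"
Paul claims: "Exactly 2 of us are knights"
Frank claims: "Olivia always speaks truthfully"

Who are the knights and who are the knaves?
Olivia is a knave.
Paul is a knave.
Frank is a knave.

Verification:
- Olivia (knave) says "Frank and I are different types" - this is FALSE (a lie) because Olivia is a knave and Frank is a knave.
- Paul (knave) says "Exactly 2 of us are knights" - this is FALSE (a lie) because there are 0 knights.
- Frank (knave) says "Olivia always speaks truthfully" - this is FALSE (a lie) because Olivia is a knave.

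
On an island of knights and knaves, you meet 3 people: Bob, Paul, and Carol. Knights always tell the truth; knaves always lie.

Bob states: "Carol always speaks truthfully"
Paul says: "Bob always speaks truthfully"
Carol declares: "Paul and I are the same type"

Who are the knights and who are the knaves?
Bob is a knight.
Paul is a knight.
Carol is a knight.

Verification:
- Bob (knight) says "Carol always speaks truthfully" - this is TRUE because Carol is a knight.
- Paul (knight) says "Bob always speaks truthfully" - this is TRUE because Bob is a knight.
- Carol (knight) says "Paul and I are the same type" - this is TRUE because Carol is a knight and Paul is a knight.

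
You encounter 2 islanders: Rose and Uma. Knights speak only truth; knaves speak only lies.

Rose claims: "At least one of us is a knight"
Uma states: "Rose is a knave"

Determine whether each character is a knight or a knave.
Rose is a knight.
Uma is a knave.

Verification:
- Rose (knight) says "At least one of us is a knight" - this is TRUE because Rose is a knight.
- Uma (knave) says "Rose is a knave" - this is FALSE (a lie) because Rose is a knight.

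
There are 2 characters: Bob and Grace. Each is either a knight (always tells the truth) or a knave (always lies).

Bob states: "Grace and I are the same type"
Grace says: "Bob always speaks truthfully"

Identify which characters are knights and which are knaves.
Bob is a knight.
Grace is a knight.

Verification:
- Bob (knight) says "Grace and I are the same type" - this is TRUE because Bob is a knight and Grace is a knight.
- Grace (knight) says "Bob always speaks truthfully" - this is TRUE because Bob is a knight.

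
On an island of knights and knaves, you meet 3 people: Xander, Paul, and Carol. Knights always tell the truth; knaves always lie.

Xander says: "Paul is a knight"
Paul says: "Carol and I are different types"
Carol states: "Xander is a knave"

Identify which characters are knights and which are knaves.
Xander is a knight.
Paul is a knight.
Carol is a knave.

Verification:
- Xander (knight) says "Paul is a knight" - this is TRUE because Paul is a knight.
- Paul (knight) says "Carol and I are different types" - this is TRUE because Paul is a knight and Carol is a knave.
- Carol (knave) says "Xander is a knave" - this is FALSE (a lie) because Xander is a knight.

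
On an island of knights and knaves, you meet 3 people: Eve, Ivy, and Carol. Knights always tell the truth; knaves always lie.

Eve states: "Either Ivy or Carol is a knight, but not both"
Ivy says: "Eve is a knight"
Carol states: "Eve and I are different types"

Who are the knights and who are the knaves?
Eve is a knave.
Ivy is a knave.
Carol is a knave.

Verification:
- Eve (knave) says "Either Ivy or Carol is a knight, but not both" - this is FALSE (a lie) because Ivy is a knave and Carol is a knave.
- Ivy (knave) says "Eve is a knight" - this is FALSE (a lie) because Eve is a knave.
- Carol (knave) says "Eve and I are different types" - this is FALSE (a lie) because Carol is a knave and Eve is a knave.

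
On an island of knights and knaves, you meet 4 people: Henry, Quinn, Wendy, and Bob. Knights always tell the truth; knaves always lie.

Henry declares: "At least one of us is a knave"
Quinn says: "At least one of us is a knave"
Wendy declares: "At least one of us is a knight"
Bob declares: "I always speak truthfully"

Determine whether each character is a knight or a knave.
Henry is a knight.
Quinn is a knight.
Wendy is a knight.
Bob is a knave.

Verification:
- Henry (knight) says "At least one of us is a knave" - this is TRUE because Bob is a knave.
- Quinn (knight) says "At least one of us is a knave" - this is TRUE because Bob is a knave.
- Wendy (knight) says "At least one of us is a knight" - this is TRUE because Henry, Quinn, and Wendy are knights.
- Bob (knave) says "I always speak truthfully" - this is FALSE (a lie) because Bob is a knave.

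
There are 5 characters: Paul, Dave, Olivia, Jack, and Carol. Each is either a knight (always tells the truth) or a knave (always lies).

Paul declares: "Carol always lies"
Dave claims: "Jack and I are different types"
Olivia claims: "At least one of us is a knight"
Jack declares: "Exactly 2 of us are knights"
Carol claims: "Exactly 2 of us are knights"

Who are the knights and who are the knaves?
Paul is a knight.
Dave is a knight.
Olivia is a knight.
Jack is a knave.
Carol is a knave.

Verification:
- Paul (knight) says "Carol always lies" - this is TRUE because Carol is a knave.
- Dave (knight) says "Jack and I are different types" - this is TRUE because Dave is a knight and Jack is a knave.
- Olivia (knight) says "At least one of us is a knight" - this is TRUE because Paul, Dave, and Olivia are knights.
- Jack (knave) says "Exactly 2 of us are knights" - this is FALSE (a lie) because there are 3 knights.
- Carol (knave) says "Exactly 2 of us are knights" - this is FALSE (a lie) because there are 3 knights.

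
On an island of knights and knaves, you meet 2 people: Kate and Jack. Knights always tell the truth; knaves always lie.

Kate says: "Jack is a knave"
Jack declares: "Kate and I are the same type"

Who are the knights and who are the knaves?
Kate is a knight.
Jack is a knave.

Verification:
- Kate (knight) says "Jack is a knave" - this is TRUE because Jack is a knave.
- Jack (knave) says "Kate and I are the same type" - this is FALSE (a lie) because Jack is a knave and Kate is a knight.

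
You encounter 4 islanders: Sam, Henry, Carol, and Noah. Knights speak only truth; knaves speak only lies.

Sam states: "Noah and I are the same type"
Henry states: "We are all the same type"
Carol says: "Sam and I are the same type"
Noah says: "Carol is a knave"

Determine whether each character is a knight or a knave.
Sam is a knight.
Henry is a knave.
Carol is a knave.
Noah is a knight.

Verification:
- Sam (knight) says "Noah and I are the same type" - this is TRUE because Sam is a knight and Noah is a knight.
- Henry (knave) says "We are all the same type" - this is FALSE (a lie) because Sam and Noah are knights and Henry and Carol are knaves.
- Carol (knave) says "Sam and I are the same type" - this is FALSE (a lie) because Carol is a knave and Sam is a knight.
- Noah (knight) says "Carol is a knave" - this is TRUE because Carol is a knave.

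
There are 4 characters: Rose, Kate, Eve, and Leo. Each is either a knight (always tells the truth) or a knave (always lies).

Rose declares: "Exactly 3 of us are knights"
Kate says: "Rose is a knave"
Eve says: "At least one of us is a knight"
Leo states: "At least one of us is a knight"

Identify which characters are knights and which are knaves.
Rose is a knight.
Kate is a knave.
Eve is a knight.
Leo is a knight.

Verification:
- Rose (knight) says "Exactly 3 of us are knights" - this is TRUE because there are 3 knights.
- Kate (knave) says "Rose is a knave" - this is FALSE (a lie) because Rose is a knight.
- Eve (knight) says "At least one of us is a knight" - this is TRUE because Rose, Eve, and Leo are knights.
- Leo (knight) says "At least one of us is a knight" - this is TRUE because Rose, Eve, and Leo are knights.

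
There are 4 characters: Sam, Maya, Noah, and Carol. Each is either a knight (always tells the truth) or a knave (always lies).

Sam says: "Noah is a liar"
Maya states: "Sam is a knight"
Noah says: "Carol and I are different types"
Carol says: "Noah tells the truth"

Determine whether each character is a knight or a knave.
Sam is a knight.
Maya is a knight.
Noah is a knave.
Carol is a knave.

Verification:
- Sam (knight) says "Noah is a liar" - this is TRUE because Noah is a knave.
- Maya (knight) says "Sam is a knight" - this is TRUE because Sam is a knight.
- Noah (knave) says "Carol and I are different types" - this is FALSE (a lie) because Noah is a knave and Carol is a knave.
- Carol (knave) says "Noah tells the truth" - this is FALSE (a lie) because Noah is a knave.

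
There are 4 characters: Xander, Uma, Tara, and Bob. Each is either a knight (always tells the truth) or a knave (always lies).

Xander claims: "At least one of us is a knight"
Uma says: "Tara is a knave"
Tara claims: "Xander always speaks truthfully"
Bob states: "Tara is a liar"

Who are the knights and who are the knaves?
Xander is a knight.
Uma is a knave.
Tara is a knight.
Bob is a knave.

Verification:
- Xander (knight) says "At least one of us is a knight" - this is TRUE because Xander and Tara are knights.
- Uma (knave) says "Tara is a knave" - this is FALSE (a lie) because Tara is a knight.
- Tara (knight) says "Xander always speaks truthfully" - this is TRUE because Xander is a knight.
- Bob (knave) says "Tara is a liar" - this is FALSE (a lie) because Tara is a knight.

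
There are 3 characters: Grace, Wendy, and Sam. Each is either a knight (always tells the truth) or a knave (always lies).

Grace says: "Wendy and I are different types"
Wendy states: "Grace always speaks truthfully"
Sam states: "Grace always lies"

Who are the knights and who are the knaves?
Grace is a knave.
Wendy is a knave.
Sam is a knight.

Verification:
- Grace (knave) says "Wendy and I are different types" - this is FALSE (a lie) because Grace is a knave and Wendy is a knave.
- Wendy (knave) says "Grace always speaks truthfully" - this is FALSE (a lie) because Grace is a knave.
- Sam (knight) says "Grace always lies" - this is TRUE because Grace is a knave.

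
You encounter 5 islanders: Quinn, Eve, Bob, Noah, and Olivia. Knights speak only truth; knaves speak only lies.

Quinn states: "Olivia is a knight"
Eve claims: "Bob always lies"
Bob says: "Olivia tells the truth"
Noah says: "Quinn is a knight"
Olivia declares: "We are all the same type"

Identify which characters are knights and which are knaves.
Quinn is a knave.
Eve is a knight.
Bob is a knave.
Noah is a knave.
Olivia is a knave.

Verification:
- Quinn (knave) says "Olivia is a knight" - this is FALSE (a lie) because Olivia is a knave.
- Eve (knight) says "Bob always lies" - this is TRUE because Bob is a knave.
- Bob (knave) says "Olivia tells the truth" - this is FALSE (a lie) because Olivia is a knave.
- Noah (knave) says "Quinn is a knight" - this is FALSE (a lie) because Quinn is a knave.
- Olivia (knave) says "We are all the same type" - this is FALSE (a lie) because Eve is a knight and Quinn, Bob, Noah, and Olivia are knaves.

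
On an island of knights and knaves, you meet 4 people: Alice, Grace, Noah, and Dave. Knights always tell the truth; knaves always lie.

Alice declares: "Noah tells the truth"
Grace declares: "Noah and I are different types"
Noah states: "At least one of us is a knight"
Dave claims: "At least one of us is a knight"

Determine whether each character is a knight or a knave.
Alice is a knave.
Grace is a knave.
Noah is a knave.
Dave is a knave.

Verification:
- Alice (knave) says "Noah tells the truth" - this is FALSE (a lie) because Noah is a knave.
- Grace (knave) says "Noah and I are different types" - this is FALSE (a lie) because Grace is a knave and Noah is a knave.
- Noah (knave) says "At least one of us is a knight" - this is FALSE (a lie) because no one is a knight.
- Dave (knave) says "At least one of us is a knight" - this is FALSE (a lie) because no one is a knight.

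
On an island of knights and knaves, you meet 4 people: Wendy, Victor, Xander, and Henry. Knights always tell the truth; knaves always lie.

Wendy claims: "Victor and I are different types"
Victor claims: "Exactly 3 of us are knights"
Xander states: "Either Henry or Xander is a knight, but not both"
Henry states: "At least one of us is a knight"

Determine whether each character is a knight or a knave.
Wendy is a knave.
Victor is a knave.
Xander is a knave.
Henry is a knave.

Verification:
- Wendy (knave) says "Victor and I are different types" - this is FALSE (a lie) because Wendy is a knave and Victor is a knave.
- Victor (knave) says "Exactly 3 of us are knights" - this is FALSE (a lie) because there are 0 knights.
- Xander (knave) says "Either Henry or Xander is a knight, but not both" - this is FALSE (a lie) because Henry is a knave and Xander is a knave.
- Henry (knave) says "At least one of us is a knight" - this is FALSE (a lie) because no one is a knight.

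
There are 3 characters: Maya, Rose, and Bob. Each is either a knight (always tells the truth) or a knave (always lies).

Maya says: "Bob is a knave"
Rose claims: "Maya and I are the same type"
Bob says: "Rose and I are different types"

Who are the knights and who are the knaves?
Maya is a knight.
Rose is a knave.
Bob is a knave.

Verification:
- Maya (knight) says "Bob is a knave" - this is TRUE because Bob is a knave.
- Rose (knave) says "Maya and I are the same type" - this is FALSE (a lie) because Rose is a knave and Maya is a knight.
- Bob (knave) says "Rose and I are different types" - this is FALSE (a lie) because Bob is a knave and Rose is a knave.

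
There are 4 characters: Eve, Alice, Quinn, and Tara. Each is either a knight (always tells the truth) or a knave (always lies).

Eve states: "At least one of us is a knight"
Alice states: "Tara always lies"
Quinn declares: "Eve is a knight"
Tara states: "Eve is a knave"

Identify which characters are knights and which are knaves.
Eve is a knight.
Alice is a knight.
Quinn is a knight.
Tara is a knave.

Verification:
- Eve (knight) says "At least one of us is a knight" - this is TRUE because Eve, Alice, and Quinn are knights.
- Alice (knight) says "Tara always lies" - this is TRUE because Tara is a knave.
- Quinn (knight) says "Eve is a knight" - this is TRUE because Eve is a knight.
- Tara (knave) says "Eve is a knave" - this is FALSE (a lie) because Eve is a knight.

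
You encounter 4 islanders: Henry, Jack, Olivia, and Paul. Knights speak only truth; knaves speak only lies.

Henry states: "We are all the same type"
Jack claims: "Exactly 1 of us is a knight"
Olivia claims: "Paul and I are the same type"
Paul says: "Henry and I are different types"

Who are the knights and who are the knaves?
Henry is a knave.
Jack is a knave.
Olivia is a knight.
Paul is a knight.

Verification:
- Henry (knave) says "We are all the same type" - this is FALSE (a lie) because Olivia and Paul are knights and Henry and Jack are knaves.
- Jack (knave) says "Exactly 1 of us is a knight" - this is FALSE (a lie) because there are 2 knights.
- Olivia (knight) says "Paul and I are the same type" - this is TRUE because Olivia is a knight and Paul is a knight.
- Paul (knight) says "Henry and I are different types" - this is TRUE because Paul is a knight and Henry is a knave.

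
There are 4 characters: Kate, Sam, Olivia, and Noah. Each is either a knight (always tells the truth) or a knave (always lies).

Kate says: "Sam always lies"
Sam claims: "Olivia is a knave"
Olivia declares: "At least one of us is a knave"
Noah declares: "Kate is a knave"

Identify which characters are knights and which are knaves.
Kate is a knight.
Sam is a knave.
Olivia is a knight.
Noah is a knave.

Verification:
- Kate (knight) says "Sam always lies" - this is TRUE because Sam is a knave.
- Sam (knave) says "Olivia is a knave" - this is FALSE (a lie) because Olivia is a knight.
- Olivia (knight) says "At least one of us is a knave" - this is TRUE because Sam and Noah are knaves.
- Noah (knave) says "Kate is a knave" - this is FALSE (a lie) because Kate is a knight.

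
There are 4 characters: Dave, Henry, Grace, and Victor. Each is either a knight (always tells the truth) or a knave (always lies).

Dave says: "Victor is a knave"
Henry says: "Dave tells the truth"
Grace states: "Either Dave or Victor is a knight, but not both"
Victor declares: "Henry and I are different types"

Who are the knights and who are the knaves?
Dave is a knave.
Henry is a knave.
Grace is a knight.
Victor is a knight.

Verification:
- Dave (knave) says "Victor is a knave" - this is FALSE (a lie) because Victor is a knight.
- Henry (knave) says "Dave tells the truth" - this is FALSE (a lie) because Dave is a knave.
- Grace (knight) says "Either Dave or Victor is a knight, but not both" - this is TRUE because Dave is a knave and Victor is a knight.
- Victor (knight) says "Henry and I are different types" - this is TRUE because Victor is a knight and Henry is a knave.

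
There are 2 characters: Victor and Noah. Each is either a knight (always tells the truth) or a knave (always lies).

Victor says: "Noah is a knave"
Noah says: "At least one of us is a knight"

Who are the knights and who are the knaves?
Victor is a knave.
Noah is a knight.

Verification:
- Victor (knave) says "Noah is a knave" - this is FALSE (a lie) because Noah is a knight.
- Noah (knight) says "At least one of us is a knight" - this is TRUE because Noah is a knight.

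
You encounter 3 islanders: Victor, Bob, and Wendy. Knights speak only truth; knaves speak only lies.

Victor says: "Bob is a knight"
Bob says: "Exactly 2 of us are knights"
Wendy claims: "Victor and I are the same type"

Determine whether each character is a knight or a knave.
Victor is a knight.
Bob is a knight.
Wendy is a knave.

Verification:
- Victor (knight) says "Bob is a knight" - this is TRUE because Bob is a knight.
- Bob (knight) says "Exactly 2 of us are knights" - this is TRUE because there are 2 knights.
- Wendy (knave) says "Victor and I are the same type" - this is FALSE (a lie) because Wendy is a knave and Victor is a knight.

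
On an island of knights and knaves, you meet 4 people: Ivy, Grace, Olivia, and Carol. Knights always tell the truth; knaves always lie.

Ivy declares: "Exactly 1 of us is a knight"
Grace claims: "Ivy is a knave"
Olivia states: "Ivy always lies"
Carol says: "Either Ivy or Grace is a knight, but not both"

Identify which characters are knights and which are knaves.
Ivy is a knave.
Grace is a knight.
Olivia is a knight.
Carol is a knight.

Verification:
- Ivy (knave) says "Exactly 1 of us is a knight" - this is FALSE (a lie) because there are 3 knights.
- Grace (knight) says "Ivy is a knave" - this is TRUE because Ivy is a knave.
- Olivia (knight) says "Ivy always lies" - this is TRUE because Ivy is a knave.
- Carol (knight) says "Either Ivy or Grace is a knight, but not both" - this is TRUE because Ivy is a knave and Grace is a knight.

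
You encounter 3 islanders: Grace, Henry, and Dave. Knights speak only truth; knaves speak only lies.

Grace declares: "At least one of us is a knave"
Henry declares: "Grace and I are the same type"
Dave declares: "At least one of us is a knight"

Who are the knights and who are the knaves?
Grace is a knight.
Henry is a knave.
Dave is a knight.

Verification:
- Grace (knight) says "At least one of us is a knave" - this is TRUE because Henry is a knave.
- Henry (knave) says "Grace and I are the same type" - this is FALSE (a lie) because Henry is a knave and Grace is a knight.
- Dave (knight) says "At least one of us is a knight" - this is TRUE because Grace and Dave are knights.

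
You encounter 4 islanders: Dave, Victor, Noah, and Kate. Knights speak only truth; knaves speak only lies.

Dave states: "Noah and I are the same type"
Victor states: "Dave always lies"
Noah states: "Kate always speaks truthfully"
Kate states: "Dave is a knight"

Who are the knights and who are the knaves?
Dave is a knight.
Victor is a knave.
Noah is a knight.
Kate is a knight.

Verification:
- Dave (knight) says "Noah and I are the same type" - this is TRUE because Dave is a knight and Noah is a knight.
- Victor (knave) says "Dave always lies" - this is FALSE (a lie) because Dave is a knight.
- Noah (knight) says "Kate always speaks truthfully" - this is TRUE because Kate is a knight.
- Kate (knight) says "Dave is a knight" - this is TRUE because Dave is a knight.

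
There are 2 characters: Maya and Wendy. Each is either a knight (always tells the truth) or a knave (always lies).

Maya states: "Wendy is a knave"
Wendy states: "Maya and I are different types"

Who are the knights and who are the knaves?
Maya is a knave.
Wendy is a knight.

Verification:
- Maya (knave) says "Wendy is a knave" - this is FALSE (a lie) because Wendy is a knight.
- Wendy (knight) says "Maya and I are different types" - this is TRUE because Wendy is a knight and Maya is a knave.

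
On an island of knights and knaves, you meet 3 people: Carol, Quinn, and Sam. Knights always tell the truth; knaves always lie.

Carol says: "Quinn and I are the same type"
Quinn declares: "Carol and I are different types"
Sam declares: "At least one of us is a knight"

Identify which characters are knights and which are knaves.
Carol is a knave.
Quinn is a knight.
Sam is a knight.

Verification:
- Carol (knave) says "Quinn and I are the same type" - this is FALSE (a lie) because Carol is a knave and Quinn is a knight.
- Quinn (knight) says "Carol and I are different types" - this is TRUE because Quinn is a knight and Carol is a knave.
- Sam (knight) says "At least one of us is a knight" - this is TRUE because Quinn and Sam are knights.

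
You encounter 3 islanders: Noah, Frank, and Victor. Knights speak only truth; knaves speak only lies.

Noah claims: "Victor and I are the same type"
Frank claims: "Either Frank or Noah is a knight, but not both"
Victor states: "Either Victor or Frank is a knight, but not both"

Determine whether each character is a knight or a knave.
Noah is a knave.
Frank is a knave.
Victor is a knight.

Verification:
- Noah (knave) says "Victor and I are the same type" - this is FALSE (a lie) because Noah is a knave and Victor is a knight.
- Frank (knave) says "Either Frank or Noah is a knight, but not both" - this is FALSE (a lie) because Frank is a knave and Noah is a knave.
- Victor (knight) says "Either Victor or Frank is a knight, but not both" - this is TRUE because Victor is a knight and Frank is a knave.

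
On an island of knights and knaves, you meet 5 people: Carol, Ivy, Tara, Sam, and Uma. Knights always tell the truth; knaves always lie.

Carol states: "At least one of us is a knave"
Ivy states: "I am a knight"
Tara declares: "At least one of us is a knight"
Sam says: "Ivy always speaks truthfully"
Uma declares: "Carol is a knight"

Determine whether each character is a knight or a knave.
Carol is a knight.
Ivy is a knave.
Tara is a knight.
Sam is a knave.
Uma is a knight.

Verification:
- Carol (knight) says "At least one of us is a knave" - this is TRUE because Ivy and Sam are knaves.
- Ivy (knave) says "I am a knight" - this is FALSE (a lie) because Ivy is a knave.
- Tara (knight) says "At least one of us is a knight" - this is TRUE because Carol, Tara, and Uma are knights.
- Sam (knave) says "Ivy always speaks truthfully" - this is FALSE (a lie) because Ivy is a knave.
- Uma (knight) says "Carol is a knight" - this is TRUE because Carol is a knight.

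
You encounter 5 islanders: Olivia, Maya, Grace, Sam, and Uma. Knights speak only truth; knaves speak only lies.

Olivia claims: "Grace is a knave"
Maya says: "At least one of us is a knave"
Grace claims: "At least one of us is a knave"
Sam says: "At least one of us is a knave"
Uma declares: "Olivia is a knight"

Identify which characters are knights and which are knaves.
Olivia is a knave.
Maya is a knight.
Grace is a knight.
Sam is a knight.
Uma is a knave.

Verification:
- Olivia (knave) says "Grace is a knave" - this is FALSE (a lie) because Grace is a knight.
- Maya (knight) says "At least one of us is a knave" - this is TRUE because Olivia and Uma are knaves.
- Grace (knight) says "At least one of us is a knave" - this is TRUE because Olivia and Uma are knaves.
- Sam (knight) says "At least one of us is a knave" - this is TRUE because Olivia and Uma are knaves.
- Uma (knave) says "Olivia is a knight" - this is FALSE (a lie) because Olivia is a knave.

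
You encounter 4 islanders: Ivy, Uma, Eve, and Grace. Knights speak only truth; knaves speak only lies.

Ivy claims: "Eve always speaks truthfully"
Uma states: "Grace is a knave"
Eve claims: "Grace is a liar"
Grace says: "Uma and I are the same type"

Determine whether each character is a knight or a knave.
Ivy is a knight.
Uma is a knight.
Eve is a knight.
Grace is a knave.

Verification:
- Ivy (knight) says "Eve always speaks truthfully" - this is TRUE because Eve is a knight.
- Uma (knight) says "Grace is a knave" - this is TRUE because Grace is a knave.
- Eve (knight) says "Grace is a liar" - this is TRUE because Grace is a knave.
- Grace (knave) says "Uma and I are the same type" - this is FALSE (a lie) because Grace is a knave and Uma is a knight.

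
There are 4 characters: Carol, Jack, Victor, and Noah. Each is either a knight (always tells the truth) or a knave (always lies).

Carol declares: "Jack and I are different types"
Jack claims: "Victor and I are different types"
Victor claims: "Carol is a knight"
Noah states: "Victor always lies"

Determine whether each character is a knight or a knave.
Carol is a knave.
Jack is a knave.
Victor is a knave.
Noah is a knight.

Verification:
- Carol (knave) says "Jack and I are different types" - this is FALSE (a lie) because Carol is a knave and Jack is a knave.
- Jack (knave) says "Victor and I are different types" - this is FALSE (a lie) because Jack is a knave and Victor is a knave.
- Victor (knave) says "Carol is a knight" - this is FALSE (a lie) because Carol is a knave.
- Noah (knight) says "Victor always lies" - this is TRUE because Victor is a knave.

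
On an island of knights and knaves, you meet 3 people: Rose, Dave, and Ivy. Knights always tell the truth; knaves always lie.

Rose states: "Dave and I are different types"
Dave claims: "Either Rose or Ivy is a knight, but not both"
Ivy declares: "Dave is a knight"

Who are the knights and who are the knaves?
Rose is a knave.
Dave is a knave.
Ivy is a knave.

Verification:
- Rose (knave) says "Dave and I are different types" - this is FALSE (a lie) because Rose is a knave and Dave is a knave.
- Dave (knave) says "Either Rose or Ivy is a knight, but not both" - this is FALSE (a lie) because Rose is a knave and Ivy is a knave.
- Ivy (knave) says "Dave is a knight" - this is FALSE (a lie) because Dave is a knave.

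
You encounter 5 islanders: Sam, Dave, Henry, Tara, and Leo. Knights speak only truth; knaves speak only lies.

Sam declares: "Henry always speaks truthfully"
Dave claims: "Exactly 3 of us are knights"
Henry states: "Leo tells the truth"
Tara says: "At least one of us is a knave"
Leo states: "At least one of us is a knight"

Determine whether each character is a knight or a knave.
Sam is a knight.
Dave is a knave.
Henry is a knight.
Tara is a knight.
Leo is a knight.

Verification:
- Sam (knight) says "Henry always speaks truthfully" - this is TRUE because Henry is a knight.
- Dave (knave) says "Exactly 3 of us are knights" - this is FALSE (a lie) because there are 4 knights.
- Henry (knight) says "Leo tells the truth" - this is TRUE because Leo is a knight.
- Tara (knight) says "At least one of us is a knave" - this is TRUE because Dave is a knave.
- Leo (knight) says "At least one of us is a knight" - this is TRUE because Sam, Henry, Tara, and Leo are knights.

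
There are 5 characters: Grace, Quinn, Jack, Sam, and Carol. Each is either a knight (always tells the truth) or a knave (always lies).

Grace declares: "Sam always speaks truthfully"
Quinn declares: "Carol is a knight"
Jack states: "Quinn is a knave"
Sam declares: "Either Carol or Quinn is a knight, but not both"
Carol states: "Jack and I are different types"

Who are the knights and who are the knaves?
Grace is a knave.
Quinn is a knight.
Jack is a knave.
Sam is a knave.
Carol is a knight.

Verification:
- Grace (knave) says "Sam always speaks truthfully" - this is FALSE (a lie) because Sam is a knave.
- Quinn (knight) says "Carol is a knight" - this is TRUE because Carol is a knight.
- Jack (knave) says "Quinn is a knave" - this is FALSE (a lie) because Quinn is a knight.
- Sam (knave) says "Either Carol or Quinn is a knight, but not both" - this is FALSE (a lie) because Carol is a knight and Quinn is a knight.
- Carol (knight) says "Jack and I are different types" - this is TRUE because Carol is a knight and Jack is a knave.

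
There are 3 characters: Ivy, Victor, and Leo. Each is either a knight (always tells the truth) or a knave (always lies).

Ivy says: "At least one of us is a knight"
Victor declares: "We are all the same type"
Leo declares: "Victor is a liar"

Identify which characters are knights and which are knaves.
Ivy is a knight.
Victor is a knave.
Leo is a knight.

Verification:
- Ivy (knight) says "At least one of us is a knight" - this is TRUE because Ivy and Leo are knights.
- Victor (knave) says "We are all the same type" - this is FALSE (a lie) because Ivy and Leo are knights and Victor is a knave.
- Leo (knight) says "Victor is a liar" - this is TRUE because Victor is a knave.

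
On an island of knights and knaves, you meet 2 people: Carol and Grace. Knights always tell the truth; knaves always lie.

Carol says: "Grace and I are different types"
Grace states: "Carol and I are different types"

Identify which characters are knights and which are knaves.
Carol is a knave.
Grace is a knave.

Verification:
- Carol (knave) says "Grace and I are different types" - this is FALSE (a lie) because Carol is a knave and Grace is a knave.
- Grace (knave) says "Carol and I are different types" - this is FALSE (a lie) because Grace is a knave and Carol is a knave.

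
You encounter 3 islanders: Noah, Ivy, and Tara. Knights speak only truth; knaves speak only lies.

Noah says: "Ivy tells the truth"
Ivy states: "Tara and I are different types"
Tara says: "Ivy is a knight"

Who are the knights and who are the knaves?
Noah is a knave.
Ivy is a knave.
Tara is a knave.

Verification:
- Noah (knave) says "Ivy tells the truth" - this is FALSE (a lie) because Ivy is a knave.
- Ivy (knave) says "Tara and I are different types" - this is FALSE (a lie) because Ivy is a knave and Tara is a knave.
- Tara (knave) says "Ivy is a knight" - this is FALSE (a lie) because Ivy is a knave.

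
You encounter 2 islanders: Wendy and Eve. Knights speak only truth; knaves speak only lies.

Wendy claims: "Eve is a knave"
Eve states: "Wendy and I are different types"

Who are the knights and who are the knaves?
Wendy is a knave.
Eve is a knight.

Verification:
- Wendy (knave) says "Eve is a knave" - this is FALSE (a lie) because Eve is a knight.
- Eve (knight) says "Wendy and I are different types" - this is TRUE because Eve is a knight and Wendy is a knave.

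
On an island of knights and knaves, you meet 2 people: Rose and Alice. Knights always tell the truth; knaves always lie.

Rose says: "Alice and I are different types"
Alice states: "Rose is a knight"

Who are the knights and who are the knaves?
Rose is a knave.
Alice is a knave.

Verification:
- Rose (knave) says "Alice and I are different types" - this is FALSE (a lie) because Rose is a knave and Alice is a knave.
- Alice (knave) says "Rose is a knight" - this is FALSE (a lie) because Rose is a knave.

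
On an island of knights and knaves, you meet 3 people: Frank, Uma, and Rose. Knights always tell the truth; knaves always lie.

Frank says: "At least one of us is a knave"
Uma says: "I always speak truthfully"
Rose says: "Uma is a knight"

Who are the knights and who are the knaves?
Frank is a knight.
Uma is a knave.
Rose is a knave.

Verification:
- Frank (knight) says "At least one of us is a knave" - this is TRUE because Uma and Rose are knaves.
- Uma (knave) says "I always speak truthfully" - this is FALSE (a lie) because Uma is a knave.
- Rose (knave) says "Uma is a knight" - this is FALSE (a lie) because Uma is a knave.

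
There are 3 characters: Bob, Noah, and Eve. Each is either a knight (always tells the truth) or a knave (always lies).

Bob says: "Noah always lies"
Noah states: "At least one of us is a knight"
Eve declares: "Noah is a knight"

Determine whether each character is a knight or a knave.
Bob is a knave.
Noah is a knight.
Eve is a knight.

Verification:
- Bob (knave) says "Noah always lies" - this is FALSE (a lie) because Noah is a knight.
- Noah (knight) says "At least one of us is a knight" - this is TRUE because Noah and Eve are knights.
- Eve (knight) says "Noah is a knight" - this is TRUE because Noah is a knight.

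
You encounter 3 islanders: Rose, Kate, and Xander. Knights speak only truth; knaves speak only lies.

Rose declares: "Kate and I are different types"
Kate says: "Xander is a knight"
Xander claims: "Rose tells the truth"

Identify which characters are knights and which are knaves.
Rose is a knave.
Kate is a knave.
Xander is a knave.

Verification:
- Rose (knave) says "Kate and I are different types" - this is FALSE (a lie) because Rose is a knave and Kate is a knave.
- Kate (knave) says "Xander is a knight" - this is FALSE (a lie) because Xander is a knave.
- Xander (knave) says "Rose tells the truth" - this is FALSE (a lie) because Rose is a knave.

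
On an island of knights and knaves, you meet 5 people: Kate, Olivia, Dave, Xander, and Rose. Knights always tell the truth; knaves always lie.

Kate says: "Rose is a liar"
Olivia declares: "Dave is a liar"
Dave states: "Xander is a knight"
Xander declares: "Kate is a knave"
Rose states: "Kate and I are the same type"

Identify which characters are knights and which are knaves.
Kate is a knight.
Olivia is a knight.
Dave is a knave.
Xander is a knave.
Rose is a knave.

Verification:
- Kate (knight) says "Rose is a liar" - this is TRUE because Rose is a knave.
- Olivia (knight) says "Dave is a liar" - this is TRUE because Dave is a knave.
- Dave (knave) says "Xander is a knight" - this is FALSE (a lie) because Xander is a knave.
- Xander (knave) says "Kate is a knave" - this is FALSE (a lie) because Kate is a knight.
- Rose (knave) says "Kate and I are the same type" - this is FALSE (a lie) because Rose is a knave and Kate is a knight.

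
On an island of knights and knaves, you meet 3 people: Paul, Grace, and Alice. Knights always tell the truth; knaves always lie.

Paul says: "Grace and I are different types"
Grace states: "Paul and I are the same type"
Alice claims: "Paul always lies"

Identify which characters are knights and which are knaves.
Paul is a knight.
Grace is a knave.
Alice is a knave.

Verification:
- Paul (knight) says "Grace and I are different types" - this is TRUE because Paul is a knight and Grace is a knave.
- Grace (knave) says "Paul and I are the same type" - this is FALSE (a lie) because Grace is a knave and Paul is a knight.
- Alice (knave) says "Paul always lies" - this is FALSE (a lie) because Paul is a knight.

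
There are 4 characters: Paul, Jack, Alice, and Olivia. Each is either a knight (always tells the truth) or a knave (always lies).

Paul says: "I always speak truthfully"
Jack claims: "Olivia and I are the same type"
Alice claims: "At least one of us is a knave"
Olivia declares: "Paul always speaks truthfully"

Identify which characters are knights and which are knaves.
Paul is a knight.
Jack is a knave.
Alice is a knight.
Olivia is a knight.

Verification:
- Paul (knight) says "I always speak truthfully" - this is TRUE because Paul is a knight.
- Jack (knave) says "Olivia and I are the same type" - this is FALSE (a lie) because Jack is a knave and Olivia is a knight.
- Alice (knight) says "At least one of us is a knave" - this is TRUE because Jack is a knave.
- Olivia (knight) says "Paul always speaks truthfully" - this is TRUE because Paul is a knight.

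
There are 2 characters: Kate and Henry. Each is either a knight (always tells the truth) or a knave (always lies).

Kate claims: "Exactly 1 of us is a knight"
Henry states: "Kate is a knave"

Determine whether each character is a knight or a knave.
Kate is a knight.
Henry is a knave.

Verification:
- Kate (knight) says "Exactly 1 of us is a knight" - this is TRUE because there are 1 knights.
- Henry (knave) says "Kate is a knave" - this is FALSE (a lie) because Kate is a knight.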